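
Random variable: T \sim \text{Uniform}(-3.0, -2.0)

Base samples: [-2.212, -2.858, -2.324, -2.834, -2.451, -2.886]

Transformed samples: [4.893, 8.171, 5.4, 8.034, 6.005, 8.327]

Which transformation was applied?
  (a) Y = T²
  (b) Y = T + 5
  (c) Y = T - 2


Checking option (a) Y = T²:
  T = -2.212 -> Y = 4.893 ✓
  T = -2.858 -> Y = 8.171 ✓
  T = -2.324 -> Y = 5.4 ✓
All samples match this transformation.

(a) T²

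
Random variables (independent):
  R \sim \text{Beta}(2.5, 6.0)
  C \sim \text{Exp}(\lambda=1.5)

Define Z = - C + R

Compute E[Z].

E[Z] = 1*E[R] - 1*E[C]
E[R] = 0.29411765
E[C] = 0.66666667
E[Z] = 1*0.29411765 - 1*0.66666667 = -0.37254902

-0.37254902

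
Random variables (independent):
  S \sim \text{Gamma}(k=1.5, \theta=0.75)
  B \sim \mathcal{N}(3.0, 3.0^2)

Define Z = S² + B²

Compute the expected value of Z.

E[Z] = E[S²] + E[B²]
E[S²] = Var(S) + E[S]² = 0.84375 + 1.265625 = 2.109375
E[B²] = Var(B) + E[B]² = 9 + 9 = 18
E[Z] = 2.109375 + 18 = 20.109375

20.109375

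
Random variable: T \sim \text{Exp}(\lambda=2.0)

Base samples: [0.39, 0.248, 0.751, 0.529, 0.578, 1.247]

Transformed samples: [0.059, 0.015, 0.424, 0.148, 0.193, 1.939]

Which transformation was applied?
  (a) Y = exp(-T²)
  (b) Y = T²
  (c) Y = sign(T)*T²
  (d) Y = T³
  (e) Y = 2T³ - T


Checking option (d) Y = T³:
  T = 0.39 -> Y = 0.059 ✓
  T = 0.248 -> Y = 0.015 ✓
  T = 0.751 -> Y = 0.424 ✓
All samples match this transformation.

(d) T³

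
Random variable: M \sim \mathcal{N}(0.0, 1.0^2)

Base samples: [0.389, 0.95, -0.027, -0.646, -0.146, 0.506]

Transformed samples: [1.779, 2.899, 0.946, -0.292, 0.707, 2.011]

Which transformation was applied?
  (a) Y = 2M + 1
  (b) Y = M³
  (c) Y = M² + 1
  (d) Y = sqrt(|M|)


Checking option (a) Y = 2M + 1:
  M = 0.389 -> Y = 1.779 ✓
  M = 0.95 -> Y = 2.899 ✓
  M = -0.027 -> Y = 0.946 ✓
All samples match this transformation.

(a) 2M + 1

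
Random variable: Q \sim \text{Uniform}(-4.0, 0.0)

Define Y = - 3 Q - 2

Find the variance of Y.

For Y = aQ + b: Var(Y) = a² * Var(Q)
Var(Q) = (0 + 4)^2/12 = 1.3333333
Var(Y) = (-3)² * 1.3333333 = 9 * 1.3333333 = 12

12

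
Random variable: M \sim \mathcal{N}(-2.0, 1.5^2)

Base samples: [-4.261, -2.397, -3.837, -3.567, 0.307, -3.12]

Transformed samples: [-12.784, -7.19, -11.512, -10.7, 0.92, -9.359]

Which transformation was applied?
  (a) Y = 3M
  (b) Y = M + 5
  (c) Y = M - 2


Checking option (a) Y = 3M:
  M = -4.261 -> Y = -12.784 ✓
  M = -2.397 -> Y = -7.19 ✓
  M = -3.837 -> Y = -11.512 ✓
All samples match this transformation.

(a) 3M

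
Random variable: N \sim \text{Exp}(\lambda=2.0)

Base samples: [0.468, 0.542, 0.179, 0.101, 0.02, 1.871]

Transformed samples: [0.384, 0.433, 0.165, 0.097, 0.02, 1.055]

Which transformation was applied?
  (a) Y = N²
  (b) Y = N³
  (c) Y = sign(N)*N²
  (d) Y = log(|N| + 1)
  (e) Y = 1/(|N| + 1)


Checking option (d) Y = log(|N| + 1):
  N = 0.468 -> Y = 0.384 ✓
  N = 0.542 -> Y = 0.433 ✓
  N = 0.179 -> Y = 0.165 ✓
All samples match this transformation.

(d) log(|N| + 1)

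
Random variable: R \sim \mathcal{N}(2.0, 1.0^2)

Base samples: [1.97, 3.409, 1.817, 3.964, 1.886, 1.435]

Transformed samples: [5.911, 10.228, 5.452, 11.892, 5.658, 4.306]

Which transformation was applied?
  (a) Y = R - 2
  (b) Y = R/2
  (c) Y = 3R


Checking option (c) Y = 3R:
  R = 1.97 -> Y = 5.911 ✓
  R = 3.409 -> Y = 10.228 ✓
  R = 1.817 -> Y = 5.452 ✓
All samples match this transformation.

(c) 3R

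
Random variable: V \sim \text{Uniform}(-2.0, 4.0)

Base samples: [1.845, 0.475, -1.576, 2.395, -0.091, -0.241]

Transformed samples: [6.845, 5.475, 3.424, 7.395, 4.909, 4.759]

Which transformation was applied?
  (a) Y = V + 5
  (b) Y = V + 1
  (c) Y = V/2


Checking option (a) Y = V + 5:
  V = 1.845 -> Y = 6.845 ✓
  V = 0.475 -> Y = 5.475 ✓
  V = -1.576 -> Y = 3.424 ✓
All samples match this transformation.

(a) V + 5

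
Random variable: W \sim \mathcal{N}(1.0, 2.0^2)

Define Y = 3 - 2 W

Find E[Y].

For Y = -2W + 3:
E[Y] = -2 * E[W] + 3
E[W] = 1.0 = 1
E[Y] = -2 * 1 + 3 = 1

1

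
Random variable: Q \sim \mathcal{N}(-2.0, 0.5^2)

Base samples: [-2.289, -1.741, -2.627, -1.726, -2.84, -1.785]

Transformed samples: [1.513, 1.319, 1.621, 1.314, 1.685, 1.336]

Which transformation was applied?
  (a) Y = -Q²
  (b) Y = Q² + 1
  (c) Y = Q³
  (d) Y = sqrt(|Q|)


Checking option (d) Y = sqrt(|Q|):
  Q = -2.289 -> Y = 1.513 ✓
  Q = -1.741 -> Y = 1.319 ✓
  Q = -2.627 -> Y = 1.621 ✓
All samples match this transformation.

(d) sqrt(|Q|)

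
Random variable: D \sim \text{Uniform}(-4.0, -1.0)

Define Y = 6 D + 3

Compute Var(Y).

For Y = aD + b: Var(Y) = a² * Var(D)
Var(D) = (-1 + 4)^2/12 = 0.75
Var(Y) = 6² * 0.75 = 36 * 0.75 = 27

27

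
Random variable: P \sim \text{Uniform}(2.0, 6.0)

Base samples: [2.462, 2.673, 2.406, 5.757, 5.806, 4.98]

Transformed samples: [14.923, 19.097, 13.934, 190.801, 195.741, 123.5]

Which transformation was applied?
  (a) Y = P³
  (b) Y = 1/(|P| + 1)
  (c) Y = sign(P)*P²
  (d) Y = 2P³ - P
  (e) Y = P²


Checking option (a) Y = P³:
  P = 2.462 -> Y = 14.923 ✓
  P = 2.673 -> Y = 19.097 ✓
  P = 2.406 -> Y = 13.934 ✓
All samples match this transformation.

(a) P³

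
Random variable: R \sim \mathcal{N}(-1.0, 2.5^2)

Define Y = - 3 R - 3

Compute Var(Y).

For Y = aR + b: Var(Y) = a² * Var(R)
Var(R) = 2.5^2 = 6.25
Var(Y) = (-3)² * 6.25 = 9 * 6.25 = 56.25

56.25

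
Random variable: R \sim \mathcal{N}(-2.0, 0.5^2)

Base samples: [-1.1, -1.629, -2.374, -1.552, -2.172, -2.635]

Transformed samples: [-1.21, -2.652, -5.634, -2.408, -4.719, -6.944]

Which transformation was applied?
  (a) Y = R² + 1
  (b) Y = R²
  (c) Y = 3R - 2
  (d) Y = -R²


Checking option (d) Y = -R²:
  R = -1.1 -> Y = -1.21 ✓
  R = -1.629 -> Y = -2.652 ✓
  R = -2.374 -> Y = -5.634 ✓
All samples match this transformation.

(d) -R²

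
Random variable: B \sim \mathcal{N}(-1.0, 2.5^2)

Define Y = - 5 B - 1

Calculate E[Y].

For Y = -5B - 1:
E[Y] = -5 * E[B] - 1
E[B] = -1.0 = -1
E[Y] = -5 * (-1) - 1 = 4

4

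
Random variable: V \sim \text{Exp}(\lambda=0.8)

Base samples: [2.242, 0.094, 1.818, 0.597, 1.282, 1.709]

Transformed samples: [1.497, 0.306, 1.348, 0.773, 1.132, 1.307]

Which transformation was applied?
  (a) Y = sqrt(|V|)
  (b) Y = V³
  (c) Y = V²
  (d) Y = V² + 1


Checking option (a) Y = sqrt(|V|):
  V = 2.242 -> Y = 1.497 ✓
  V = 0.094 -> Y = 0.306 ✓
  V = 1.818 -> Y = 1.348 ✓
All samples match this transformation.

(a) sqrt(|V|)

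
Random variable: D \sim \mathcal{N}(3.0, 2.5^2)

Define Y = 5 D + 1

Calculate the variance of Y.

For Y = aD + b: Var(Y) = a² * Var(D)
Var(D) = 2.5^2 = 6.25
Var(Y) = 5² * 6.25 = 25 * 6.25 = 156.25

156.25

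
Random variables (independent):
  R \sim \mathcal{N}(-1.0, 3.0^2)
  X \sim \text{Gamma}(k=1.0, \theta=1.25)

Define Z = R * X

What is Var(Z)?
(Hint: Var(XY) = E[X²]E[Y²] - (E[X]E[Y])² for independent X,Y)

Var(XY) = E[X²]E[Y²] - (E[X]E[Y])²
E[R] = -1, Var(R) = 9
E[X] = 1.25, Var(X) = 1.5625
E[R²] = 9 + (-1)² = 10
E[X²] = 1.5625 + 1.25² = 3.125
Var(Z) = 10*3.125 - (-1*1.25)²
= 31.25 - 1.5625 = 29.6875

29.6875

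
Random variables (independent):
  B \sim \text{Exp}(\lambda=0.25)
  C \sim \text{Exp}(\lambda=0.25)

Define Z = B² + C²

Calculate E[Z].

E[Z] = E[B²] + E[C²]
E[B²] = Var(B) + E[B]² = 16 + 16 = 32
E[C²] = Var(C) + E[C]² = 16 + 16 = 32
E[Z] = 32 + 32 = 64

64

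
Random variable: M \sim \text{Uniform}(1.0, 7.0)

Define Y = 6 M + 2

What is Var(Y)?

For Y = aM + b: Var(Y) = a² * Var(M)
Var(M) = (7 - 1)^2/12 = 3
Var(Y) = 6² * 3 = 36 * 3 = 108

108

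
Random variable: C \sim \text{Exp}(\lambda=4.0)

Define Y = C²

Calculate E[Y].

Using E[X²] = Var(X) + (E[X])²:
E[C] = 0.25
Var(C) = 1/4.0^2 = 0.0625
E[C²] = 0.0625 + 0.25² = 0.0625 + 0.0625 = 0.125

0.125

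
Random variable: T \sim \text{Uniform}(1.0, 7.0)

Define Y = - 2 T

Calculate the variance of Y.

For Y = aT + b: Var(Y) = a² * Var(T)
Var(T) = (7 - 1)^2/12 = 3
Var(Y) = (-2)² * 3 = 4 * 3 = 12

12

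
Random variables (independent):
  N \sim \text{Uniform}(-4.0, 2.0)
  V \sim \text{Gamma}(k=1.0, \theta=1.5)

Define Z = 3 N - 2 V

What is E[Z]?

E[Z] = 3*E[N] - 2*E[V]
E[N] = -1
E[V] = 1.5
E[Z] = 3*(-1) - 2*1.5 = -6

-6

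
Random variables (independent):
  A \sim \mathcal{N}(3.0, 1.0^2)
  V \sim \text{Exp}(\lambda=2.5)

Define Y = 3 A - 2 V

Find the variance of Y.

For independent RVs: Var(aX + bY) = a²Var(X) + b²Var(Y)
Var(A) = 1
Var(V) = 0.16
Var(Y) = 3²*1 + (-2)²*0.16
= 9*1 + 4*0.16 = 9.64

9.64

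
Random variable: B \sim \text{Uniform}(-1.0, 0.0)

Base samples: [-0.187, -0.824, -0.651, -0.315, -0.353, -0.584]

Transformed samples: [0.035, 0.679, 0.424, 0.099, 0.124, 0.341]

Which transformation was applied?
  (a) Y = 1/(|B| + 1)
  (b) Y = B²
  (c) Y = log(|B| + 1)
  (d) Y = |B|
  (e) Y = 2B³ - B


Checking option (b) Y = B²:
  B = -0.187 -> Y = 0.035 ✓
  B = -0.824 -> Y = 0.679 ✓
  B = -0.651 -> Y = 0.424 ✓
All samples match this transformation.

(b) B²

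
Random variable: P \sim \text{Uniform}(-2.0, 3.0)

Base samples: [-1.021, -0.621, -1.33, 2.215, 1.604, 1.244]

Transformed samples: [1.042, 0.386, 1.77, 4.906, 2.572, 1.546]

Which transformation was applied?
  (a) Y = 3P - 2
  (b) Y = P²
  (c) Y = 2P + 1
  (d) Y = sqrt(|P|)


Checking option (b) Y = P²:
  P = -1.021 -> Y = 1.042 ✓
  P = -0.621 -> Y = 0.386 ✓
  P = -1.33 -> Y = 1.77 ✓
All samples match this transformation.

(b) P²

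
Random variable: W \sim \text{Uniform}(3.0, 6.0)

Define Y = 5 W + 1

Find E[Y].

For Y = 5W + 1:
E[Y] = 5 * E[W] + 1
E[W] = (3 + 6)/2 = 4.5
E[Y] = 5 * 4.5 + 1 = 23.5

23.5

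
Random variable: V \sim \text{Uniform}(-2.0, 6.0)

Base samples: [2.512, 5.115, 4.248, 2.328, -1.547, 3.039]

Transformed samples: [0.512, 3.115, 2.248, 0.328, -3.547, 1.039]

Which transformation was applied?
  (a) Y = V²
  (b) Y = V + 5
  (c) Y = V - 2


Checking option (c) Y = V - 2:
  V = 2.512 -> Y = 0.512 ✓
  V = 5.115 -> Y = 3.115 ✓
  V = 4.248 -> Y = 2.248 ✓
All samples match this transformation.

(c) V - 2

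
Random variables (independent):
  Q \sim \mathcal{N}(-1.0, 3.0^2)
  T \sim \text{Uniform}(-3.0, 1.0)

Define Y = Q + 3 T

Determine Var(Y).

For independent RVs: Var(aX + bY) = a²Var(X) + b²Var(Y)
Var(Q) = 9
Var(T) = 1.3333333
Var(Y) = 1²*9 + 3²*1.3333333
= 1*9 + 9*1.3333333 = 21

21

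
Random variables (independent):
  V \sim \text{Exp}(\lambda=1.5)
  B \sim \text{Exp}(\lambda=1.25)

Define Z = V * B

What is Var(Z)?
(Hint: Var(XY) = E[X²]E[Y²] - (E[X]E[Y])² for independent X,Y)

Var(XY) = E[X²]E[Y²] - (E[X]E[Y])²
E[V] = 0.66666667, Var(V) = 0.44444444
E[B] = 0.8, Var(B) = 0.64
E[V²] = 0.44444444 + 0.66666667² = 0.88888889
E[B²] = 0.64 + 0.8² = 1.28
Var(Z) = 0.88888889*1.28 - (0.66666667*0.8)²
= 1.1377778 - 0.28444444 = 0.85333333

0.85333333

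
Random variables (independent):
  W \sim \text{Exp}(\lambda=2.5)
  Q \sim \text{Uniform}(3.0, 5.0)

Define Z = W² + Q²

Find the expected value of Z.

E[Z] = E[W²] + E[Q²]
E[W²] = Var(W) + E[W]² = 0.16 + 0.16 = 0.32
E[Q²] = Var(Q) + E[Q]² = 0.33333333 + 16 = 16.333333
E[Z] = 0.32 + 16.333333 = 16.653333

16.653333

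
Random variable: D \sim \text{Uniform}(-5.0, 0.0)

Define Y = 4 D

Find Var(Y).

For Y = aD + b: Var(Y) = a² * Var(D)
Var(D) = (0 + 5)^2/12 = 2.0833333
Var(Y) = 4² * 2.0833333 = 16 * 2.0833333 = 33.333333

33.333333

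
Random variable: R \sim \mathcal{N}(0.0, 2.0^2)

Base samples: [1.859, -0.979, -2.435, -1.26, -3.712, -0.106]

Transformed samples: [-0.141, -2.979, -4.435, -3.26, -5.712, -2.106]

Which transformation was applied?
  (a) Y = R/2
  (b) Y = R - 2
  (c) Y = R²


Checking option (b) Y = R - 2:
  R = 1.859 -> Y = -0.141 ✓
  R = -0.979 -> Y = -2.979 ✓
  R = -2.435 -> Y = -4.435 ✓
All samples match this transformation.

(b) R - 2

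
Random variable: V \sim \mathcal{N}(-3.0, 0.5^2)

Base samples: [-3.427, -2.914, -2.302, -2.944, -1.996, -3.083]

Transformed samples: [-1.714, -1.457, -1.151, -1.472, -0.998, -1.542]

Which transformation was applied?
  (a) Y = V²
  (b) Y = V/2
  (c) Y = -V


Checking option (b) Y = V/2:
  V = -3.427 -> Y = -1.714 ✓
  V = -2.914 -> Y = -1.457 ✓
  V = -2.302 -> Y = -1.151 ✓
All samples match this transformation.

(b) V/2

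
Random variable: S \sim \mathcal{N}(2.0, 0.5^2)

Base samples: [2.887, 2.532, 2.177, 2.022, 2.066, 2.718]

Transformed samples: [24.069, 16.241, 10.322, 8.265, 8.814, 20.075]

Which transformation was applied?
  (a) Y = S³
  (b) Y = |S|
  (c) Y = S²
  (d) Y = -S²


Checking option (a) Y = S³:
  S = 2.887 -> Y = 24.069 ✓
  S = 2.532 -> Y = 16.241 ✓
  S = 2.177 -> Y = 10.322 ✓
All samples match this transformation.

(a) S³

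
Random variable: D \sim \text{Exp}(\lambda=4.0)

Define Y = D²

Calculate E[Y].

Using E[X²] = Var(X) + (E[X])²:
E[D] = 0.25
Var(D) = 1/4.0^2 = 0.0625
E[D²] = 0.0625 + 0.25² = 0.0625 + 0.0625 = 0.125

0.125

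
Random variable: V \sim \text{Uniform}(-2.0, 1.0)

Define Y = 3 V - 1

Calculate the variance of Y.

For Y = aV + b: Var(Y) = a² * Var(V)
Var(V) = (1 + 2)^2/12 = 0.75
Var(Y) = 3² * 0.75 = 9 * 0.75 = 6.75

6.75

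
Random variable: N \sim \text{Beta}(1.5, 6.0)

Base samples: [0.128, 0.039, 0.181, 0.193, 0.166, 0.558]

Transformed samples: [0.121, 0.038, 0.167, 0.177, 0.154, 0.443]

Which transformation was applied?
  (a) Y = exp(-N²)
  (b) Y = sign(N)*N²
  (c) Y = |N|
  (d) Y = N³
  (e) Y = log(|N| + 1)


Checking option (e) Y = log(|N| + 1):
  N = 0.128 -> Y = 0.121 ✓
  N = 0.039 -> Y = 0.038 ✓
  N = 0.181 -> Y = 0.167 ✓
All samples match this transformation.

(e) log(|N| + 1)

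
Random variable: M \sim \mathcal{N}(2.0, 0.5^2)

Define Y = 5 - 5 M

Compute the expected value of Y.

For Y = -5M + 5:
E[Y] = -5 * E[M] + 5
E[M] = 2.0 = 2
E[Y] = -5 * 2 + 5 = -5

-5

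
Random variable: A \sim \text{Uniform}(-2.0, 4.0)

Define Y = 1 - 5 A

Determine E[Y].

For Y = -5A + 1:
E[Y] = -5 * E[A] + 1
E[A] = (-2 + 4)/2 = 1
E[Y] = -5 * 1 + 1 = -4

-4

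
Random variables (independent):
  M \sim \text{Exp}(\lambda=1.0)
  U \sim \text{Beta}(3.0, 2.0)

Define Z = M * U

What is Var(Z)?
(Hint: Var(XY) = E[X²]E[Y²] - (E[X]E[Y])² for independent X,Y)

Var(XY) = E[X²]E[Y²] - (E[X]E[Y])²
E[M] = 1, Var(M) = 1
E[U] = 0.6, Var(U) = 0.04
E[M²] = 1 + 1² = 2
E[U²] = 0.04 + 0.6² = 0.4
Var(Z) = 2*0.4 - (1*0.6)²
= 0.8 - 0.36 = 0.44

0.44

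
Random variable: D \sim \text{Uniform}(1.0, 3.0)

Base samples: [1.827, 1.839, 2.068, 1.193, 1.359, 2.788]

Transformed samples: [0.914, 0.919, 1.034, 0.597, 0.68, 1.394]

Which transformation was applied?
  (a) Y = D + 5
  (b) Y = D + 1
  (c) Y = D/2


Checking option (c) Y = D/2:
  D = 1.827 -> Y = 0.914 ✓
  D = 1.839 -> Y = 0.919 ✓
  D = 2.068 -> Y = 1.034 ✓
All samples match this transformation.

(c) D/2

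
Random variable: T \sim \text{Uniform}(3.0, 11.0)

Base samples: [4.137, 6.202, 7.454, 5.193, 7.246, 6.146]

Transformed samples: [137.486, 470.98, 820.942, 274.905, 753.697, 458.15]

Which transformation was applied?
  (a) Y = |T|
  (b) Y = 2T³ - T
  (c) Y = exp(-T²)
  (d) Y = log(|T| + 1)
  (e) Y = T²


Checking option (b) Y = 2T³ - T:
  T = 4.137 -> Y = 137.486 ✓
  T = 6.202 -> Y = 470.98 ✓
  T = 7.454 -> Y = 820.942 ✓
All samples match this transformation.

(b) 2T³ - T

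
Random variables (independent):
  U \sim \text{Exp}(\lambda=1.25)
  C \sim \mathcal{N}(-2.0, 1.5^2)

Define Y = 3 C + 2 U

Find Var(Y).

For independent RVs: Var(aX + bY) = a²Var(X) + b²Var(Y)
Var(U) = 0.64
Var(C) = 2.25
Var(Y) = 2²*0.64 + 3²*2.25
= 4*0.64 + 9*2.25 = 22.81

22.81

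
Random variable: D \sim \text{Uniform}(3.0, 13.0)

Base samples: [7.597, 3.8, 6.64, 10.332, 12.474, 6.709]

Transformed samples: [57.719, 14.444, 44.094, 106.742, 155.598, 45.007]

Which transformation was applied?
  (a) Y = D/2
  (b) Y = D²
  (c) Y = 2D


Checking option (b) Y = D²:
  D = 7.597 -> Y = 57.719 ✓
  D = 3.8 -> Y = 14.444 ✓
  D = 6.64 -> Y = 44.094 ✓
All samples match this transformation.

(b) D²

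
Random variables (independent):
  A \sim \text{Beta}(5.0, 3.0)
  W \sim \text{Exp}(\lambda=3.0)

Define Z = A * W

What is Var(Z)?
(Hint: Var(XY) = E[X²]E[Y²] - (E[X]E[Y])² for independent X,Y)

Var(XY) = E[X²]E[Y²] - (E[X]E[Y])²
E[A] = 0.625, Var(A) = 0.026041667
E[W] = 0.33333333, Var(W) = 0.11111111
E[A²] = 0.026041667 + 0.625² = 0.41666667
E[W²] = 0.11111111 + 0.33333333² = 0.22222222
Var(Z) = 0.41666667*0.22222222 - (0.625*0.33333333)²
= 0.092592593 - 0.043402778 = 0.049189815

0.049189815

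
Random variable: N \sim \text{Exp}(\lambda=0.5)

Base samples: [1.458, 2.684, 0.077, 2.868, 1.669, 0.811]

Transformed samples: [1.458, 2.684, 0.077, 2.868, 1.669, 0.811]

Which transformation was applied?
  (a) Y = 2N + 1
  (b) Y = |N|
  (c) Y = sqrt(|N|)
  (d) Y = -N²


Checking option (b) Y = |N|:
  N = 1.458 -> Y = 1.458 ✓
  N = 2.684 -> Y = 2.684 ✓
  N = 0.077 -> Y = 0.077 ✓
All samples match this transformation.

(b) |N|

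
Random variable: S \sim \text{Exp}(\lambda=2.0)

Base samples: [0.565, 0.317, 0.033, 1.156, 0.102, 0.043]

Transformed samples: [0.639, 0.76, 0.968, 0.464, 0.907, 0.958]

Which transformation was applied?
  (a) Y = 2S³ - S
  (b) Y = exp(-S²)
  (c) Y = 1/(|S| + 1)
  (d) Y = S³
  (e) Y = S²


Checking option (c) Y = 1/(|S| + 1):
  S = 0.565 -> Y = 0.639 ✓
  S = 0.317 -> Y = 0.76 ✓
  S = 0.033 -> Y = 0.968 ✓
All samples match this transformation.

(c) 1/(|S| + 1)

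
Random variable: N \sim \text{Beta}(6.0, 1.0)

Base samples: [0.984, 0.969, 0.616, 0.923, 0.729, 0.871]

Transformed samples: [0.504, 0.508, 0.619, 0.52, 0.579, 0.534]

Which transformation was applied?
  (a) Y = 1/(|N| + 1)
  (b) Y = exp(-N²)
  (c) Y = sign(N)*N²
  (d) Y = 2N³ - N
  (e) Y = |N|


Checking option (a) Y = 1/(|N| + 1):
  N = 0.984 -> Y = 0.504 ✓
  N = 0.969 -> Y = 0.508 ✓
  N = 0.616 -> Y = 0.619 ✓
All samples match this transformation.

(a) 1/(|N| + 1)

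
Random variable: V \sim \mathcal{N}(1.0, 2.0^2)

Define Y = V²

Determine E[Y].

E[V²] = Var(V) + (E[V])² = 4 + 1 = 5

5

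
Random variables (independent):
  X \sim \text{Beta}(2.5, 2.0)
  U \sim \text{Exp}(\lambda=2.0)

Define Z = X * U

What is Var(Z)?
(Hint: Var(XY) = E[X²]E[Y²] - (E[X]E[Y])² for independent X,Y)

Var(XY) = E[X²]E[Y²] - (E[X]E[Y])²
E[X] = 0.55555556, Var(X) = 0.044893378
E[U] = 0.5, Var(U) = 0.25
E[X²] = 0.044893378 + 0.55555556² = 0.35353535
E[U²] = 0.25 + 0.5² = 0.5
Var(Z) = 0.35353535*0.5 - (0.55555556*0.5)²
= 0.17676768 - 0.077160494 = 0.099607183

0.099607183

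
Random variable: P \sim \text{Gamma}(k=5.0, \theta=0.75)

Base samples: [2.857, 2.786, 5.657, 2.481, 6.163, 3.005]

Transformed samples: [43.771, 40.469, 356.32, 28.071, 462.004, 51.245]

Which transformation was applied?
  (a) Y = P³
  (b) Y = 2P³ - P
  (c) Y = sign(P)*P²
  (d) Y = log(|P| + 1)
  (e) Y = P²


Checking option (b) Y = 2P³ - P:
  P = 2.857 -> Y = 43.771 ✓
  P = 2.786 -> Y = 40.469 ✓
  P = 5.657 -> Y = 356.32 ✓
All samples match this transformation.

(b) 2P³ - P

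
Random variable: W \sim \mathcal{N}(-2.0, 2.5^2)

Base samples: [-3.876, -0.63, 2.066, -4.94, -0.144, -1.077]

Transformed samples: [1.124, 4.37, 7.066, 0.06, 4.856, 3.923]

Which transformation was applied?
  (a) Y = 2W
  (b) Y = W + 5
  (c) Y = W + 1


Checking option (b) Y = W + 5:
  W = -3.876 -> Y = 1.124 ✓
  W = -0.63 -> Y = 4.37 ✓
  W = 2.066 -> Y = 7.066 ✓
All samples match this transformation.

(b) W + 5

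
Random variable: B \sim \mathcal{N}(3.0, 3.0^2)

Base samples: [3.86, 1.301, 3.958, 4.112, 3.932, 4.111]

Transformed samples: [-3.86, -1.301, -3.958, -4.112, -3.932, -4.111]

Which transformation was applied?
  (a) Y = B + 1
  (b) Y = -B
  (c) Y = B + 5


Checking option (b) Y = -B:
  B = 3.86 -> Y = -3.86 ✓
  B = 1.301 -> Y = -1.301 ✓
  B = 3.958 -> Y = -3.958 ✓
All samples match this transformation.

(b) -B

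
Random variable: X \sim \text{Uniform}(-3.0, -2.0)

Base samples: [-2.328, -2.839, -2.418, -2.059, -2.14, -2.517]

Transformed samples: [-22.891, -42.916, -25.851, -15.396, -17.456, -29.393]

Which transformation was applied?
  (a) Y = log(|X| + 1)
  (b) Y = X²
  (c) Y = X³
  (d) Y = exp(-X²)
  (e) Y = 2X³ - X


Checking option (e) Y = 2X³ - X:
  X = -2.328 -> Y = -22.891 ✓
  X = -2.839 -> Y = -42.916 ✓
  X = -2.418 -> Y = -25.851 ✓
All samples match this transformation.

(e) 2X³ - X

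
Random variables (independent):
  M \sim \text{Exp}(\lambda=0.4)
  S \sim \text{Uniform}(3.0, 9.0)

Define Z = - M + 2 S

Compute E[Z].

E[Z] = -1*E[M] + 2*E[S]
E[M] = 2.5
E[S] = 6
E[Z] = -1*2.5 + 2*6 = 9.5

9.5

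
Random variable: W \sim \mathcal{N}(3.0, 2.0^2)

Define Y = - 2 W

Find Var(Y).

For Y = aW + b: Var(Y) = a² * Var(W)
Var(W) = 2.0^2 = 4
Var(Y) = (-2)² * 4 = 4 * 4 = 16

16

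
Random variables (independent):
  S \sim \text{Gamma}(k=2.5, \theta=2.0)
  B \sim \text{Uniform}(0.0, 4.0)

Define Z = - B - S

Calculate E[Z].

E[Z] = -1*E[S] - 1*E[B]
E[S] = 5
E[B] = 2
E[Z] = -1*5 - 1*2 = -7

-7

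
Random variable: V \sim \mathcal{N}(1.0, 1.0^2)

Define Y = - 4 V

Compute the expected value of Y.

For Y = -4V:
E[Y] = -4 * E[V]
E[V] = 1.0 = 1
E[Y] = -4 * 1 = -4

-4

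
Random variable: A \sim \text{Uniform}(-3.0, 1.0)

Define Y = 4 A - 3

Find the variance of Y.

For Y = aA + b: Var(Y) = a² * Var(A)
Var(A) = (1 + 3)^2/12 = 1.3333333
Var(Y) = 4² * 1.3333333 = 16 * 1.3333333 = 21.333333

21.333333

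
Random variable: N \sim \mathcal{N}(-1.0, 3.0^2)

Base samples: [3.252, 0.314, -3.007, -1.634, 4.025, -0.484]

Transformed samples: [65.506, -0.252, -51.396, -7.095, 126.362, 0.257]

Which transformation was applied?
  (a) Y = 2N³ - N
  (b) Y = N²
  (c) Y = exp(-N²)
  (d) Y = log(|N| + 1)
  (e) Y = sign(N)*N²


Checking option (a) Y = 2N³ - N:
  N = 3.252 -> Y = 65.506 ✓
  N = 0.314 -> Y = -0.252 ✓
  N = -3.007 -> Y = -51.396 ✓
All samples match this transformation.

(a) 2N³ - N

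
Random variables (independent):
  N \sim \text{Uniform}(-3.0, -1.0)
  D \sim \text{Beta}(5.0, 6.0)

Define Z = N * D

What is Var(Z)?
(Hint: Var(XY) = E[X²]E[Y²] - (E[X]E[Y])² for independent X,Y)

Var(XY) = E[X²]E[Y²] - (E[X]E[Y])²
E[N] = -2, Var(N) = 0.33333333
E[D] = 0.45454545, Var(D) = 0.020661157
E[N²] = 0.33333333 + (-2)² = 4.3333333
E[D²] = 0.020661157 + 0.45454545² = 0.22727273
Var(Z) = 4.3333333*0.22727273 - (-2*0.45454545)²
= 0.98484848 - 0.82644628 = 0.1584022

0.1584022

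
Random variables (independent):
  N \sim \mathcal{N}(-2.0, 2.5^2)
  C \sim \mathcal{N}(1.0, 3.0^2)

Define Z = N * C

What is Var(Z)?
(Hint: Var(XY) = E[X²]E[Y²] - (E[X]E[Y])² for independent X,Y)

Var(XY) = E[X²]E[Y²] - (E[X]E[Y])²
E[N] = -2, Var(N) = 6.25
E[C] = 1, Var(C) = 9
E[N²] = 6.25 + (-2)² = 10.25
E[C²] = 9 + 1² = 10
Var(Z) = 10.25*10 - (-2*1)²
= 102.5 - 4 = 98.5

98.5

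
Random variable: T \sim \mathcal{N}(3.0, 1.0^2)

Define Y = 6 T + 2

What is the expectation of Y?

For Y = 6T + 2:
E[Y] = 6 * E[T] + 2
E[T] = 3.0 = 3
E[Y] = 6 * 3 + 2 = 20

20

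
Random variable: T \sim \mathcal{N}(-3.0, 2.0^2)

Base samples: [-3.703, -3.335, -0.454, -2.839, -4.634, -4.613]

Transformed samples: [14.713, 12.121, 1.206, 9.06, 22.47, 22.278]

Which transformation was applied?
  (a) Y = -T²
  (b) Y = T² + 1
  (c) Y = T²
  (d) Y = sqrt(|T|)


Checking option (b) Y = T² + 1:
  T = -3.703 -> Y = 14.713 ✓
  T = -3.335 -> Y = 12.121 ✓
  T = -0.454 -> Y = 1.206 ✓
All samples match this transformation.

(b) T² + 1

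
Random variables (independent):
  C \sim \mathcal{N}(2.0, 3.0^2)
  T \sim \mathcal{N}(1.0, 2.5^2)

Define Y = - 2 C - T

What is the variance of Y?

For independent RVs: Var(aX + bY) = a²Var(X) + b²Var(Y)
Var(C) = 9
Var(T) = 6.25
Var(Y) = (-2)²*9 + (-1)²*6.25
= 4*9 + 1*6.25 = 42.25

42.25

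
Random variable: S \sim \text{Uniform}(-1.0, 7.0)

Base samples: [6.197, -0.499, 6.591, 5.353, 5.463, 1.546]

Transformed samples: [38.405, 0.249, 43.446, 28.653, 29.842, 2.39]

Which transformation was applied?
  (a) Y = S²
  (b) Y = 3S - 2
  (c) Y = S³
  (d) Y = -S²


Checking option (a) Y = S²:
  S = 6.197 -> Y = 38.405 ✓
  S = -0.499 -> Y = 0.249 ✓
  S = 6.591 -> Y = 43.446 ✓
All samples match this transformation.

(a) S²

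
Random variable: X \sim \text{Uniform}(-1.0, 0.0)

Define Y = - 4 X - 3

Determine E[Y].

For Y = -4X - 3:
E[Y] = -4 * E[X] - 3
E[X] = (-1 + 0)/2 = -0.5
E[Y] = -4 * (-0.5) - 3 = -1

-1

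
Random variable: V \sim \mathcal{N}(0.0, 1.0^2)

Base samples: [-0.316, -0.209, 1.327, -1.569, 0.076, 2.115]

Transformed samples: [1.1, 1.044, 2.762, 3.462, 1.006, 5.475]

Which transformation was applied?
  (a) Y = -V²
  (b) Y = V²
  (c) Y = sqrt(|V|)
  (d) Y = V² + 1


Checking option (d) Y = V² + 1:
  V = -0.316 -> Y = 1.1 ✓
  V = -0.209 -> Y = 1.044 ✓
  V = 1.327 -> Y = 2.762 ✓
All samples match this transformation.

(d) V² + 1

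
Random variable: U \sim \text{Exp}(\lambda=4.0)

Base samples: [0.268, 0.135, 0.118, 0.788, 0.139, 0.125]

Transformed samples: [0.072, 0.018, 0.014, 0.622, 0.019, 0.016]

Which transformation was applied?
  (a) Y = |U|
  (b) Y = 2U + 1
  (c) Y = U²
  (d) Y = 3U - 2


Checking option (c) Y = U²:
  U = 0.268 -> Y = 0.072 ✓
  U = 0.135 -> Y = 0.018 ✓
  U = 0.118 -> Y = 0.014 ✓
All samples match this transformation.

(c) U²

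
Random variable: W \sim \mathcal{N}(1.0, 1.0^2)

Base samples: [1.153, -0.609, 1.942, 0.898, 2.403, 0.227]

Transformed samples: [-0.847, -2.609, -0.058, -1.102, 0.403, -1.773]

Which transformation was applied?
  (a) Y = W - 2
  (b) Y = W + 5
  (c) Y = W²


Checking option (a) Y = W - 2:
  W = 1.153 -> Y = -0.847 ✓
  W = -0.609 -> Y = -2.609 ✓
  W = 1.942 -> Y = -0.058 ✓
All samples match this transformation.

(a) W - 2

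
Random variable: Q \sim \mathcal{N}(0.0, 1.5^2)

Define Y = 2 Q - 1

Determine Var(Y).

For Y = aQ + b: Var(Y) = a² * Var(Q)
Var(Q) = 1.5^2 = 2.25
Var(Y) = 2² * 2.25 = 4 * 2.25 = 9

9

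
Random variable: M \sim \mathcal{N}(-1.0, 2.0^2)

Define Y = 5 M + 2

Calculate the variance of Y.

For Y = aM + b: Var(Y) = a² * Var(M)
Var(M) = 2.0^2 = 4
Var(Y) = 5² * 4 = 25 * 4 = 100

100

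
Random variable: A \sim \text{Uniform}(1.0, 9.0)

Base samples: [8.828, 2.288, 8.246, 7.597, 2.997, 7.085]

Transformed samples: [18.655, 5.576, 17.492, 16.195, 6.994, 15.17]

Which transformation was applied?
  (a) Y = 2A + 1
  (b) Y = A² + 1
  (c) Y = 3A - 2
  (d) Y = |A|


Checking option (a) Y = 2A + 1:
  A = 8.828 -> Y = 18.655 ✓
  A = 2.288 -> Y = 5.576 ✓
  A = 8.246 -> Y = 17.492 ✓
All samples match this transformation.

(a) 2A + 1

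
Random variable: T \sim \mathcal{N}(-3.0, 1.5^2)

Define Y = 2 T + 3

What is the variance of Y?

For Y = aT + b: Var(Y) = a² * Var(T)
Var(T) = 1.5^2 = 2.25
Var(Y) = 2² * 2.25 = 4 * 2.25 = 9

9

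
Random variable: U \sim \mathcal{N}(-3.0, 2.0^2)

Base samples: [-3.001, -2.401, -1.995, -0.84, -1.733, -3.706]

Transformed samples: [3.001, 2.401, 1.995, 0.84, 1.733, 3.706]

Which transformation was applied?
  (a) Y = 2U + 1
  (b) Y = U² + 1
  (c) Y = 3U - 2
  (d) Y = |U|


Checking option (d) Y = |U|:
  U = -3.001 -> Y = 3.001 ✓
  U = -2.401 -> Y = 2.401 ✓
  U = -1.995 -> Y = 1.995 ✓
All samples match this transformation.

(d) |U|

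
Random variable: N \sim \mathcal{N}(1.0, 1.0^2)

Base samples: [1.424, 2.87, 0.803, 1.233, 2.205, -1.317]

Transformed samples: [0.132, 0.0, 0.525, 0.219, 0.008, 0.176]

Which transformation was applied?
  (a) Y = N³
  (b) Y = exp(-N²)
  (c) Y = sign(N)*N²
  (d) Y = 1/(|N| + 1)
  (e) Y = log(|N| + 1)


Checking option (b) Y = exp(-N²):
  N = 1.424 -> Y = 0.132 ✓
  N = 2.87 -> Y = 0.0 ✓
  N = 0.803 -> Y = 0.525 ✓
All samples match this transformation.

(b) exp(-N²)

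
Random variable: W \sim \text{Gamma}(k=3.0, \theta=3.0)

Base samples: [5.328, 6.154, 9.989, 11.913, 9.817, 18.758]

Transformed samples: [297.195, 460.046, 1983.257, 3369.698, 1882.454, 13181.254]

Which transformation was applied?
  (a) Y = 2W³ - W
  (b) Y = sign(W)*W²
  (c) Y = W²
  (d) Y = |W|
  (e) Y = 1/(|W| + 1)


Checking option (a) Y = 2W³ - W:
  W = 5.328 -> Y = 297.195 ✓
  W = 6.154 -> Y = 460.046 ✓
  W = 9.989 -> Y = 1983.257 ✓
All samples match this transformation.

(a) 2W³ - W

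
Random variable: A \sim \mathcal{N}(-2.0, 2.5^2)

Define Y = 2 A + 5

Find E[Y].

For Y = 2A + 5:
E[Y] = 2 * E[A] + 5
E[A] = -2.0 = -2
E[Y] = 2 * (-2) + 5 = 1

1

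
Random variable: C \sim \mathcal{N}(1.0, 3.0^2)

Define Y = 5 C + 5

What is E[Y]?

For Y = 5C + 5:
E[Y] = 5 * E[C] + 5
E[C] = 1.0 = 1
E[Y] = 5 * 1 + 5 = 10

10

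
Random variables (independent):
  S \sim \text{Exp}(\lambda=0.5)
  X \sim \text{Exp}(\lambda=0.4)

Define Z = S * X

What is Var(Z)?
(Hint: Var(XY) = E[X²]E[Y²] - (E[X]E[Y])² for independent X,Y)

Var(XY) = E[X²]E[Y²] - (E[X]E[Y])²
E[S] = 2, Var(S) = 4
E[X] = 2.5, Var(X) = 6.25
E[S²] = 4 + 2² = 8
E[X²] = 6.25 + 2.5² = 12.5
Var(Z) = 8*12.5 - (2*2.5)²
= 100 - 25 = 75

75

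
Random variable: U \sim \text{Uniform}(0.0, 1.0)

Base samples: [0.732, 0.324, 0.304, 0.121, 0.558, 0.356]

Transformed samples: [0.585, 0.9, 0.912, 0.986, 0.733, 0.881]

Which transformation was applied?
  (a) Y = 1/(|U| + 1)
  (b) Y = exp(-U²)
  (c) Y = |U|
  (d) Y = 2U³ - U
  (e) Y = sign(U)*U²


Checking option (b) Y = exp(-U²):
  U = 0.732 -> Y = 0.585 ✓
  U = 0.324 -> Y = 0.9 ✓
  U = 0.304 -> Y = 0.912 ✓
All samples match this transformation.

(b) exp(-U²)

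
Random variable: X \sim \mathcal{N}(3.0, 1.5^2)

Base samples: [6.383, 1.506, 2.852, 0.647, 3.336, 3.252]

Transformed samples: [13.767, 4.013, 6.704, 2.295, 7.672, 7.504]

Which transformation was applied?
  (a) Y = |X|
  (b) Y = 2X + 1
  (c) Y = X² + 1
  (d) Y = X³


Checking option (b) Y = 2X + 1:
  X = 6.383 -> Y = 13.767 ✓
  X = 1.506 -> Y = 4.013 ✓
  X = 2.852 -> Y = 6.704 ✓
All samples match this transformation.

(b) 2X + 1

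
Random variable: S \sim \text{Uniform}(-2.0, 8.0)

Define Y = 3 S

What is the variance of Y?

For Y = aS + b: Var(Y) = a² * Var(S)
Var(S) = (8 + 2)^2/12 = 8.3333333
Var(Y) = 3² * 8.3333333 = 9 * 8.3333333 = 75

75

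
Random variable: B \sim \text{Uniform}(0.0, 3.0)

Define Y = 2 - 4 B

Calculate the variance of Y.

For Y = aB + b: Var(Y) = a² * Var(B)
Var(B) = (3 - 0)^2/12 = 0.75
Var(Y) = (-4)² * 0.75 = 16 * 0.75 = 12

12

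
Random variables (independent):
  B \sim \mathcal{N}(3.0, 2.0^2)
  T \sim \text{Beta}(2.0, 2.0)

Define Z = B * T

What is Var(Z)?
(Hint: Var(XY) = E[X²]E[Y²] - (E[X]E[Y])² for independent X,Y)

Var(XY) = E[X²]E[Y²] - (E[X]E[Y])²
E[B] = 3, Var(B) = 4
E[T] = 0.5, Var(T) = 0.05
E[B²] = 4 + 3² = 13
E[T²] = 0.05 + 0.5² = 0.3
Var(Z) = 13*0.3 - (3*0.5)²
= 3.9 - 2.25 = 1.65

1.65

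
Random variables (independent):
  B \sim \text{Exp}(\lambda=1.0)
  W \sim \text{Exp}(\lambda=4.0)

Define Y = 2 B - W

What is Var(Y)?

For independent RVs: Var(aX + bY) = a²Var(X) + b²Var(Y)
Var(B) = 1
Var(W) = 0.0625
Var(Y) = 2²*1 + (-1)²*0.0625
= 4*1 + 1*0.0625 = 4.0625

4.0625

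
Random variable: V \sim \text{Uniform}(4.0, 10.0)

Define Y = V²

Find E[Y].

Using E[X²] = Var(X) + (E[X])²:
E[V] = 7
Var(V) = (10 - 4)^2/12 = 3
E[V²] = 3 + 7² = 3 + 49 = 52

52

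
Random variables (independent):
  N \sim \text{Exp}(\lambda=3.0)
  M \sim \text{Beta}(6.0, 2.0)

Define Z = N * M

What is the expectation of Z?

For independent RVs: E[XY] = E[X]*E[Y]
E[N] = 0.33333333
E[M] = 0.75
E[Z] = 0.33333333 * 0.75 = 0.25

0.25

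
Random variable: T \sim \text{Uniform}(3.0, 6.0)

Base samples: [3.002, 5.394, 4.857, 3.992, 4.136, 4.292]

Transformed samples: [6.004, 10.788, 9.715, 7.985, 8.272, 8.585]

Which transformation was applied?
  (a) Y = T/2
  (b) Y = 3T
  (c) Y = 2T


Checking option (c) Y = 2T:
  T = 3.002 -> Y = 6.004 ✓
  T = 5.394 -> Y = 10.788 ✓
  T = 4.857 -> Y = 9.715 ✓
All samples match this transformation.

(c) 2T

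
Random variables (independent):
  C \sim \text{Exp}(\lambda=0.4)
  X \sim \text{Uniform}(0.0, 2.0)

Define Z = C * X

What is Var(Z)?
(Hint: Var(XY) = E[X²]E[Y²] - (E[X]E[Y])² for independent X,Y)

Var(XY) = E[X²]E[Y²] - (E[X]E[Y])²
E[C] = 2.5, Var(C) = 6.25
E[X] = 1, Var(X) = 0.33333333
E[C²] = 6.25 + 2.5² = 12.5
E[X²] = 0.33333333 + 1² = 1.3333333
Var(Z) = 12.5*1.3333333 - (2.5*1)²
= 16.666667 - 6.25 = 10.416667

10.416667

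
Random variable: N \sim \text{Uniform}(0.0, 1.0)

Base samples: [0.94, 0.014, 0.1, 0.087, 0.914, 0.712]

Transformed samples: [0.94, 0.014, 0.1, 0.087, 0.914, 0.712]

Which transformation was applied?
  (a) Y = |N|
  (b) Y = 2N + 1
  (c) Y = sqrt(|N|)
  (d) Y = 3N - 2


Checking option (a) Y = |N|:
  N = 0.94 -> Y = 0.94 ✓
  N = 0.014 -> Y = 0.014 ✓
  N = 0.1 -> Y = 0.1 ✓
All samples match this transformation.

(a) |N|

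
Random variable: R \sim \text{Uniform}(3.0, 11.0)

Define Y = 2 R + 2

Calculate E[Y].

For Y = 2R + 2:
E[Y] = 2 * E[R] + 2
E[R] = (3 + 11)/2 = 7
E[Y] = 2 * 7 + 2 = 16

16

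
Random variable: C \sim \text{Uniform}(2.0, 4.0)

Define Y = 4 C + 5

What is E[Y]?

For Y = 4C + 5:
E[Y] = 4 * E[C] + 5
E[C] = (2 + 4)/2 = 3
E[Y] = 4 * 3 + 5 = 17

17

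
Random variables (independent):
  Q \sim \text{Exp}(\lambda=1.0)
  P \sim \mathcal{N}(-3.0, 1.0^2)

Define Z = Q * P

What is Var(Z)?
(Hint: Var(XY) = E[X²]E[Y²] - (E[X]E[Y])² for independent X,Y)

Var(XY) = E[X²]E[Y²] - (E[X]E[Y])²
E[Q] = 1, Var(Q) = 1
E[P] = -3, Var(P) = 1
E[Q²] = 1 + 1² = 2
E[P²] = 1 + (-3)² = 10
Var(Z) = 2*10 - (1*(-3))²
= 20 - 9 = 11

11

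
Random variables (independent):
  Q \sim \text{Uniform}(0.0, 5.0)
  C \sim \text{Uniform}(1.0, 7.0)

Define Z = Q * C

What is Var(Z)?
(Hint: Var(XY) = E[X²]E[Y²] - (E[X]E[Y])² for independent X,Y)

Var(XY) = E[X²]E[Y²] - (E[X]E[Y])²
E[Q] = 2.5, Var(Q) = 2.0833333
E[C] = 4, Var(C) = 3
E[Q²] = 2.0833333 + 2.5² = 8.3333333
E[C²] = 3 + 4² = 19
Var(Z) = 8.3333333*19 - (2.5*4)²
= 158.33333 - 100 = 58.333333

58.333333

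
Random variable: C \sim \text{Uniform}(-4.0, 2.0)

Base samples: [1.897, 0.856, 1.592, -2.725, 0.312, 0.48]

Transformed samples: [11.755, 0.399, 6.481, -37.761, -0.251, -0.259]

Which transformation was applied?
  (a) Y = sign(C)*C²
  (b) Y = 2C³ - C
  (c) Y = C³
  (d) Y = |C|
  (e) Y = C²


Checking option (b) Y = 2C³ - C:
  C = 1.897 -> Y = 11.755 ✓
  C = 0.856 -> Y = 0.399 ✓
  C = 1.592 -> Y = 6.481 ✓
All samples match this transformation.

(b) 2C³ - C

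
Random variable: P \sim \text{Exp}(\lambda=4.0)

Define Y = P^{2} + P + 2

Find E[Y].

E[Y] = 1*E[P²] + 1*E[P] + 2
E[P] = 0.25
E[P²] = Var(P) + (E[P])² = 0.0625 + 0.0625 = 0.125
E[Y] = 1*0.125 + 1*0.25 + 2 = 2.375

2.375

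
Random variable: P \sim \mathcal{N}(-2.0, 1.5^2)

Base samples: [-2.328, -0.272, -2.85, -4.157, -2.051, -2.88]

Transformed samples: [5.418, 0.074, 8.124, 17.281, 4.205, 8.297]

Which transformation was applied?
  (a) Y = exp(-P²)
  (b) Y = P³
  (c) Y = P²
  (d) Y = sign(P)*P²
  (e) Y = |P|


Checking option (c) Y = P²:
  P = -2.328 -> Y = 5.418 ✓
  P = -0.272 -> Y = 0.074 ✓
  P = -2.85 -> Y = 8.124 ✓
All samples match this transformation.

(c) P²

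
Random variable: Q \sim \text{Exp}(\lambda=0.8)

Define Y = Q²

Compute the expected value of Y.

Using E[X²] = Var(X) + (E[X])²:
E[Q] = 1.25
Var(Q) = 1/0.8^2 = 1.5625
E[Q²] = 1.5625 + 1.25² = 1.5625 + 1.5625 = 3.125

3.125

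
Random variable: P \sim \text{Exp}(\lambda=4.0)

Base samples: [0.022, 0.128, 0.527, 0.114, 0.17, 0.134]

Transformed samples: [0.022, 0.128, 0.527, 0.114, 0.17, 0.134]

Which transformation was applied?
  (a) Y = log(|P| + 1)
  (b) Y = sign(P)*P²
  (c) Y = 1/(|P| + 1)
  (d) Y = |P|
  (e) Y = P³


Checking option (d) Y = |P|:
  P = 0.022 -> Y = 0.022 ✓
  P = 0.128 -> Y = 0.128 ✓
  P = 0.527 -> Y = 0.527 ✓
All samples match this transformation.

(d) |P|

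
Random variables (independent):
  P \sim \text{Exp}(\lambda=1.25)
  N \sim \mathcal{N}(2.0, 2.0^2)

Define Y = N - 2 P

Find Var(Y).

For independent RVs: Var(aX + bY) = a²Var(X) + b²Var(Y)
Var(P) = 0.64
Var(N) = 4
Var(Y) = (-2)²*0.64 + 1²*4
= 4*0.64 + 1*4 = 6.56

6.56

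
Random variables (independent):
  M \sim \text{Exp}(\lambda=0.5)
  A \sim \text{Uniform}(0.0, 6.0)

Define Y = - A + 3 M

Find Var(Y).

For independent RVs: Var(aX + bY) = a²Var(X) + b²Var(Y)
Var(M) = 4
Var(A) = 3
Var(Y) = 3²*4 + (-1)²*3
= 9*4 + 1*3 = 39

39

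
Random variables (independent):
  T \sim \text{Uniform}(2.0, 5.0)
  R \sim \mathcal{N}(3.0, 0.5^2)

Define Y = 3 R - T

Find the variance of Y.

For independent RVs: Var(aX + bY) = a²Var(X) + b²Var(Y)
Var(T) = 0.75
Var(R) = 0.25
Var(Y) = (-1)²*0.75 + 3²*0.25
= 1*0.75 + 9*0.25 = 3

3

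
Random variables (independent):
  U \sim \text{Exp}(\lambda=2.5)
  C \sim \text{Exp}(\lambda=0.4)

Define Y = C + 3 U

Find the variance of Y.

For independent RVs: Var(aX + bY) = a²Var(X) + b²Var(Y)
Var(U) = 0.16
Var(C) = 6.25
Var(Y) = 3²*0.16 + 1²*6.25
= 9*0.16 + 1*6.25 = 7.69

7.69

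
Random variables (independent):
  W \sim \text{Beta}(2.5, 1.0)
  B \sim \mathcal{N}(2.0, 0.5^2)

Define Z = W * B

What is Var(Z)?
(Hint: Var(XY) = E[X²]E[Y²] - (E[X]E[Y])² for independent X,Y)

Var(XY) = E[X²]E[Y²] - (E[X]E[Y])²
E[W] = 0.71428571, Var(W) = 0.045351474
E[B] = 2, Var(B) = 0.25
E[W²] = 0.045351474 + 0.71428571² = 0.55555556
E[B²] = 0.25 + 2² = 4.25
Var(Z) = 0.55555556*4.25 - (0.71428571*2)²
= 2.3611111 - 2.0408163 = 0.32029478

0.32029478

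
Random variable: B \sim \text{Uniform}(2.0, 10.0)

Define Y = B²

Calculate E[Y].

Using E[X²] = Var(X) + (E[X])²:
E[B] = 6
Var(B) = (10 - 2)^2/12 = 5.3333333
E[B²] = 5.3333333 + 6² = 5.3333333 + 36 = 41.333333

41.333333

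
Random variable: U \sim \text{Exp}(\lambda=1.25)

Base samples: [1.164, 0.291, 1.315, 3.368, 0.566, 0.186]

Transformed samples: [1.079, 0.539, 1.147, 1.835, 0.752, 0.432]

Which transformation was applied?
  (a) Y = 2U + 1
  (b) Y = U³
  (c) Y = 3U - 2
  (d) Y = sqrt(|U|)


Checking option (d) Y = sqrt(|U|):
  U = 1.164 -> Y = 1.079 ✓
  U = 0.291 -> Y = 0.539 ✓
  U = 1.315 -> Y = 1.147 ✓
All samples match this transformation.

(d) sqrt(|U|)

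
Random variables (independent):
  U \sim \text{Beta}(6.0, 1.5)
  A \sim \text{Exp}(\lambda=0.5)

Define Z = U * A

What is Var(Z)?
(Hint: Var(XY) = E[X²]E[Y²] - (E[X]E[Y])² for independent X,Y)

Var(XY) = E[X²]E[Y²] - (E[X]E[Y])²
E[U] = 0.8, Var(U) = 0.018823529
E[A] = 2, Var(A) = 4
E[U²] = 0.018823529 + 0.8² = 0.65882353
E[A²] = 4 + 2² = 8
Var(Z) = 0.65882353*8 - (0.8*2)²
= 5.2705882 - 2.56 = 2.7105882

2.7105882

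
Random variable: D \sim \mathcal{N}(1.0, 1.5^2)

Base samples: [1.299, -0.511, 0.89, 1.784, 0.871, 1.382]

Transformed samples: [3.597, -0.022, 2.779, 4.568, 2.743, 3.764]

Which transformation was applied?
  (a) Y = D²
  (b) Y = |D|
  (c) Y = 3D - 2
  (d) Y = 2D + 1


Checking option (d) Y = 2D + 1:
  D = 1.299 -> Y = 3.597 ✓
  D = -0.511 -> Y = -0.022 ✓
  D = 0.89 -> Y = 2.779 ✓
All samples match this transformation.

(d) 2D + 1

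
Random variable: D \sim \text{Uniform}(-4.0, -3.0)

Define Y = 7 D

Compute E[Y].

For Y = 7D:
E[Y] = 7 * E[D]
E[D] = (-4 - 3)/2 = -3.5
E[Y] = 7 * (-3.5) = -24.5

-24.5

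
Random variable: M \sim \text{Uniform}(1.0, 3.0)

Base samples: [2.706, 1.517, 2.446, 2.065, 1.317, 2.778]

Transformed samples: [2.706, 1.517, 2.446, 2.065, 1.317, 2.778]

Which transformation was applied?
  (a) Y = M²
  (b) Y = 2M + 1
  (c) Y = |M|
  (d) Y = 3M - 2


Checking option (c) Y = |M|:
  M = 2.706 -> Y = 2.706 ✓
  M = 1.517 -> Y = 1.517 ✓
  M = 2.446 -> Y = 2.446 ✓
All samples match this transformation.

(c) |M|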